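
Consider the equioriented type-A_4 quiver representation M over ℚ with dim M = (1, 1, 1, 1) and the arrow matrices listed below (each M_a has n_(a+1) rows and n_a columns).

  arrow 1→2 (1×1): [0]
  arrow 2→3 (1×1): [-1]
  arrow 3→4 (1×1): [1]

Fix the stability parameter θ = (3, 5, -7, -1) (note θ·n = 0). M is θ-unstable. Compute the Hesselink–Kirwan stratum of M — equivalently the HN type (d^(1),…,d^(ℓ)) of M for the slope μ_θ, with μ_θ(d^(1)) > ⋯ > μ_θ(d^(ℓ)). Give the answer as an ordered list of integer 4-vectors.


Via rank(M_{q-1}∘⋯∘M_p): M ≅ I[1,1], I[2,4].
μ_θ-semistable layers: μ^(1)=3; μ^(2)=-1

((1, 0, 0, 0); (0, 1, 1, 1))


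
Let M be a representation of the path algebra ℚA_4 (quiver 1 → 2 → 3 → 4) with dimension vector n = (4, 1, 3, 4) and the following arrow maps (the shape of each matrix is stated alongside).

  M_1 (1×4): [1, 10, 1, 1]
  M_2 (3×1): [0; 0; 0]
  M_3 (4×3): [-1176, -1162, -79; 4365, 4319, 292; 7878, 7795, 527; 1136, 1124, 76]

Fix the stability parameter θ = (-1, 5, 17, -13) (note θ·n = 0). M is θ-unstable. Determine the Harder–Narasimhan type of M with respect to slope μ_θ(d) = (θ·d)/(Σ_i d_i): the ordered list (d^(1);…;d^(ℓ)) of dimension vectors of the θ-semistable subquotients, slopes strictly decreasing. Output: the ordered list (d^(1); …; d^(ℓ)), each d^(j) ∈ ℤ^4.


Barcode: M ≅ I[1,1]^3, I[1,2], I[3,4]^3, I[4,4]. HN layers by μ_θ (4 steps, strictly decreasing):
  μ^(1)=5; μ^(2)=2; μ^(3)=-1; μ^(4)=-13

((0, 1, 0, 0); (0, 0, 3, 3); (4, 0, 0, 0); (0, 0, 0, 1))


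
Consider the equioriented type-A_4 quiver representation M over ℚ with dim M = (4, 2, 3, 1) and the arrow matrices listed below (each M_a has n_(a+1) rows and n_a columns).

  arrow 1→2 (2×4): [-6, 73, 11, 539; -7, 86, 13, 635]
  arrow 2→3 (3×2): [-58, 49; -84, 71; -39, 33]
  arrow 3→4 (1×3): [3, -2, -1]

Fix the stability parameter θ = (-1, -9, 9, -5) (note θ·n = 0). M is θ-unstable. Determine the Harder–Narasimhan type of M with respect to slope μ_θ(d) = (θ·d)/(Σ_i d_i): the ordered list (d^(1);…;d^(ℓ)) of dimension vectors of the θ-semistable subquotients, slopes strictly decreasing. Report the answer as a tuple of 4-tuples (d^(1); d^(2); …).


Barcode: M ≅ I[1,1]^2, I[1,3], I[1,4], I[3,3]. HN layers by μ_θ (4 steps, strictly decreasing):
  μ^(1)=9; μ^(2)=2; μ^(3)=-1; μ^(4)=-5

((0, 0, 2, 0); (0, 0, 1, 1); (2, 0, 0, 0); (2, 2, 0, 0))


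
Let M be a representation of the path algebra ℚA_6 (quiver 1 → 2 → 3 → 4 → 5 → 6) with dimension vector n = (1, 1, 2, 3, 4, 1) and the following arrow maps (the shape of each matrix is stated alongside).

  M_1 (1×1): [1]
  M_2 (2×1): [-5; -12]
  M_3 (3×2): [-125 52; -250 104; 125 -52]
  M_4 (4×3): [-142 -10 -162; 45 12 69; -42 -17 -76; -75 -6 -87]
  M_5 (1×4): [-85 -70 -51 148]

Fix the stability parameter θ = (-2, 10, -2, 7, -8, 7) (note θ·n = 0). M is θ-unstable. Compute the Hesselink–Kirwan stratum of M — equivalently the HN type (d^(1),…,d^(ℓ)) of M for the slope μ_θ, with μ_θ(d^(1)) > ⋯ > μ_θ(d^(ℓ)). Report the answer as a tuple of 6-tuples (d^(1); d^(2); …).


Interval decomposition of M: I[1,4], I[3,3], I[4,5], I[4,6], I[5,5]^2.
HN type (ℓ=5): μ^(1)=7; μ^(2)=4; μ^(3)=-1/2; μ^(4)=-2; μ^(5)=-8

((0, 0, 0, 1, 0, 1); (0, 1, 1, 0, 0, 0); (0, 0, 0, 2, 2, 0); (1, 0, 1, 0, 0, 0); (0, 0, 0, 0, 2, 0))


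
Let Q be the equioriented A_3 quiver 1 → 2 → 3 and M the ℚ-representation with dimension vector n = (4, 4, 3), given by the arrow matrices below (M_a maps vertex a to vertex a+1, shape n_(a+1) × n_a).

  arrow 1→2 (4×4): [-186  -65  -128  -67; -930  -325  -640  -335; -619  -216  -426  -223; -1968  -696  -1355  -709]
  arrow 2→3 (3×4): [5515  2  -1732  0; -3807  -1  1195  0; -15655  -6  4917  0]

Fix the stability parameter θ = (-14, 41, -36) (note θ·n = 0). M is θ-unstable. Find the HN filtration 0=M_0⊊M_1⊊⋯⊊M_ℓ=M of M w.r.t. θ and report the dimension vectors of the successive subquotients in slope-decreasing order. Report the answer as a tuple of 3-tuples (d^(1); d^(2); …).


Barcode: M ≅ I[1,1], I[1,2], I[1,3]^2, I[2,3]. HN layers by μ_θ (3 steps, strictly decreasing):
  μ^(1)=41; μ^(2)=5/2; μ^(3)=-14

((0, 1, 0); (0, 3, 3); (4, 0, 0))


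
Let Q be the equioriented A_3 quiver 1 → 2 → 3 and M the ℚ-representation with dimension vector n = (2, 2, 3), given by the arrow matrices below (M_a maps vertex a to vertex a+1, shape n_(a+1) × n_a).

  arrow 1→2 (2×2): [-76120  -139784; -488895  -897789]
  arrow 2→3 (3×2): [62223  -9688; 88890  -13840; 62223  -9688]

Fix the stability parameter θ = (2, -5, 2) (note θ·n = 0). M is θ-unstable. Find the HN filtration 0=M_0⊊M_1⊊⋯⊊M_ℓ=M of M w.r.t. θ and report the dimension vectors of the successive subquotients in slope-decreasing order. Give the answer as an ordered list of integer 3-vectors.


Barcode: M ≅ I[1,1], I[1,2], I[2,3], I[3,3]^2. HN layers by μ_θ (3 steps, strictly decreasing):
  μ^(1)=2; μ^(2)=-3/2; μ^(3)=-5

((1, 0, 3); (1, 1, 0); (0, 1, 0))


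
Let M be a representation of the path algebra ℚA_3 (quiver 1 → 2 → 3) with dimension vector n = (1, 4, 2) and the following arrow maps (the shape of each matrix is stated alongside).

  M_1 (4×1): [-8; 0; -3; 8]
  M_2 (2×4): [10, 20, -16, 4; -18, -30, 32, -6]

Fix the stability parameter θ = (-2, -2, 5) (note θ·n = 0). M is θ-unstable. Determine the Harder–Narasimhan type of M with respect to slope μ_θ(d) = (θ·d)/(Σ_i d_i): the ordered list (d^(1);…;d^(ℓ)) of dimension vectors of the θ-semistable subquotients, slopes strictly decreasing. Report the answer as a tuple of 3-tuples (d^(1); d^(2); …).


Via rank(M_{q-1}∘⋯∘M_p): M ≅ I[1,2], I[2,2], I[2,3]^2.
μ_θ-semistable layers: μ^(1)=5; μ^(2)=-2

((0, 0, 2); (1, 4, 0))


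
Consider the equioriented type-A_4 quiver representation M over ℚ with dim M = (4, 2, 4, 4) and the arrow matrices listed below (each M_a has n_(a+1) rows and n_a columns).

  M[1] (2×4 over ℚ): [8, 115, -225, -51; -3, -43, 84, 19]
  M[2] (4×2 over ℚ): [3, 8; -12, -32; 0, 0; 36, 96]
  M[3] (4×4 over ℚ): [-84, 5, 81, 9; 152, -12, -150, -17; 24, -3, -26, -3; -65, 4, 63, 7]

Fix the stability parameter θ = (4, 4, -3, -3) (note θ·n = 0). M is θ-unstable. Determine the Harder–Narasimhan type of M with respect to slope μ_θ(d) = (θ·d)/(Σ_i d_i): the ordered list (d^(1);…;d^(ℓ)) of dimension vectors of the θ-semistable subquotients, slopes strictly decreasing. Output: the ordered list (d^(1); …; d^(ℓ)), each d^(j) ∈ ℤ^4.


Interval decomposition of M: I[1,1]^2, I[1,2], I[1,4], I[3,4]^3.
HN type (ℓ=3): μ^(1)=4; μ^(2)=1/2; μ^(3)=-3

((3, 1, 0, 0); (1, 1, 1, 1); (0, 0, 3, 3))


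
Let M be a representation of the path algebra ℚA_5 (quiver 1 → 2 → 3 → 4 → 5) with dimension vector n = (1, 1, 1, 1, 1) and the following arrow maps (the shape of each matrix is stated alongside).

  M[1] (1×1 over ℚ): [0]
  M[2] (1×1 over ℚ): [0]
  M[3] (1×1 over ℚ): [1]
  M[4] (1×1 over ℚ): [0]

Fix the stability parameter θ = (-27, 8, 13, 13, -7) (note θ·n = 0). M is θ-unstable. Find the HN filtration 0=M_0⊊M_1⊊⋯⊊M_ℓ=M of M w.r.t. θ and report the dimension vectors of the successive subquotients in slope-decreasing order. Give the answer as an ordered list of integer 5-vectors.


Interval decomposition of M: I[1,1], I[2,2], I[3,4], I[5,5].
HN type (ℓ=4): μ^(1)=13; μ^(2)=8; μ^(3)=-7; μ^(4)=-27

((0, 0, 1, 1, 0); (0, 1, 0, 0, 0); (0, 0, 0, 0, 1); (1, 0, 0, 0, 0))


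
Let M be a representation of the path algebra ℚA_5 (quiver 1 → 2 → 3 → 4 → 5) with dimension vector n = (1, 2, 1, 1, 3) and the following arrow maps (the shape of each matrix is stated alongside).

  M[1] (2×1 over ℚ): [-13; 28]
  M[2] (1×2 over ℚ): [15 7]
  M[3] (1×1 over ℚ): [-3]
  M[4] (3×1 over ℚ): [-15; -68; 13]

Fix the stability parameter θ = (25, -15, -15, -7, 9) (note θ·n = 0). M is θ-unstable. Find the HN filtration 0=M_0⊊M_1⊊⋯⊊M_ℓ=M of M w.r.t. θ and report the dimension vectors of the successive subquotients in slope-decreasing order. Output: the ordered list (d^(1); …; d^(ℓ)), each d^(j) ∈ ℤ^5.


Interval decomposition of M: I[1,5], I[2,2], I[5,5]^2.
HN type (ℓ=3): μ^(1)=9; μ^(2)=-3; μ^(3)=-15

((0, 0, 0, 0, 3); (1, 1, 1, 1, 0); (0, 1, 0, 0, 0))


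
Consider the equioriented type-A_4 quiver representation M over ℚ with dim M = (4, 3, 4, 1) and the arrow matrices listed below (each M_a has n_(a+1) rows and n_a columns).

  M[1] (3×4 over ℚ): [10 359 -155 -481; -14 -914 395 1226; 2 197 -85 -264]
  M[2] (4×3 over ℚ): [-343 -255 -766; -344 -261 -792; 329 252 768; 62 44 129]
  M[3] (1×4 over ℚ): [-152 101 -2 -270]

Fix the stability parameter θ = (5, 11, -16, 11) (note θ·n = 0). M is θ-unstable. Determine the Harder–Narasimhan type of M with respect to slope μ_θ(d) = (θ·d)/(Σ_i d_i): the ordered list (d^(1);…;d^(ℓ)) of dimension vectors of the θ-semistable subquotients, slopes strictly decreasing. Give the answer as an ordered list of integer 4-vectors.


Via rank(M_{q-1}∘⋯∘M_p): M ≅ I[1,1], I[1,3]^2, I[1,4], I[3,3].
μ_θ-semistable layers: μ^(1)=11; μ^(2)=5; μ^(3)=0; μ^(4)=-16

((0, 0, 0, 1); (1, 0, 0, 0); (3, 3, 3, 0); (0, 0, 1, 0))


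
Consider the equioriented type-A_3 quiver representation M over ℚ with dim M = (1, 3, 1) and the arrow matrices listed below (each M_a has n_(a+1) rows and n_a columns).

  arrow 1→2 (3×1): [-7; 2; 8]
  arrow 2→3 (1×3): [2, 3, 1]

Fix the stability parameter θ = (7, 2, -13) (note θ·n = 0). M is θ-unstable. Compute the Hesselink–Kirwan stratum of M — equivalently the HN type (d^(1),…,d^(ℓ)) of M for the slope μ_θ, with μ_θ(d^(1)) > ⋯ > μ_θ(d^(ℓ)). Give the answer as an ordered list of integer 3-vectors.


Via rank(M_{q-1}∘⋯∘M_p): M ≅ I[1,2], I[2,2], I[2,3].
μ_θ-semistable layers: μ^(1)=9/2; μ^(2)=2; μ^(3)=-11/2

((1, 1, 0); (0, 1, 0); (0, 1, 1))


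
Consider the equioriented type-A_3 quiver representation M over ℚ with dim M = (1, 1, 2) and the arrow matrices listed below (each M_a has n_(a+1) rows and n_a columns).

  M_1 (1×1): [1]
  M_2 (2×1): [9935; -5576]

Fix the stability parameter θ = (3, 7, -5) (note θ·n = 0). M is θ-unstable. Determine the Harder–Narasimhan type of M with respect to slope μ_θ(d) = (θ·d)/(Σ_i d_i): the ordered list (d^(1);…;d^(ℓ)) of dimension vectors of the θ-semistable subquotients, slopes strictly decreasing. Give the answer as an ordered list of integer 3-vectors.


Barcode: M ≅ I[1,3], I[3,3]. HN layers by μ_θ (2 steps, strictly decreasing):
  μ^(1)=5/3; μ^(2)=-5

((1, 1, 1); (0, 0, 1))


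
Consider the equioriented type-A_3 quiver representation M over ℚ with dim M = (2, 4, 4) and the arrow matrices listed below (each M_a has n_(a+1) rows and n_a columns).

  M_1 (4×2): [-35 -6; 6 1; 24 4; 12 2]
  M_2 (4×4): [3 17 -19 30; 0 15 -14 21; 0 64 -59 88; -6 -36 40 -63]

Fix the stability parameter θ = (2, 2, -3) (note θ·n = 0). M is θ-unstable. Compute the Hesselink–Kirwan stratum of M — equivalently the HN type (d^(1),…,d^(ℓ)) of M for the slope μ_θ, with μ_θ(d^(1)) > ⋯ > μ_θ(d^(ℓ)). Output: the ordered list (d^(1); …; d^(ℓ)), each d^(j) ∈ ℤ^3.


Via rank(M_{q-1}∘⋯∘M_p): M ≅ I[1,3]^2, I[2,3]^2.
μ_θ-semistable layers: μ^(1)=1/3; μ^(2)=-1/2

((2, 2, 2); (0, 2, 2))


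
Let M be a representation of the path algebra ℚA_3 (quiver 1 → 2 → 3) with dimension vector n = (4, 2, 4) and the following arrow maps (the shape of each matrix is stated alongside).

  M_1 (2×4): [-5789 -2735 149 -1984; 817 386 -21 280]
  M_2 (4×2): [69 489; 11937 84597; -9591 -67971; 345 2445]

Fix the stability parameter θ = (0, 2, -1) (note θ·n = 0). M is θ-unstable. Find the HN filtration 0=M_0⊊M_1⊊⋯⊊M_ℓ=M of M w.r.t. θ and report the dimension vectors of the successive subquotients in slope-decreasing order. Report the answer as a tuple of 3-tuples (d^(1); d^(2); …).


Interval decomposition of M: I[1,1]^2, I[1,2], I[1,3], I[3,3]^3.
HN type (ℓ=4): μ^(1)=2; μ^(2)=1/2; μ^(3)=0; μ^(4)=-1

((0, 1, 0); (0, 1, 1); (4, 0, 0); (0, 0, 3))


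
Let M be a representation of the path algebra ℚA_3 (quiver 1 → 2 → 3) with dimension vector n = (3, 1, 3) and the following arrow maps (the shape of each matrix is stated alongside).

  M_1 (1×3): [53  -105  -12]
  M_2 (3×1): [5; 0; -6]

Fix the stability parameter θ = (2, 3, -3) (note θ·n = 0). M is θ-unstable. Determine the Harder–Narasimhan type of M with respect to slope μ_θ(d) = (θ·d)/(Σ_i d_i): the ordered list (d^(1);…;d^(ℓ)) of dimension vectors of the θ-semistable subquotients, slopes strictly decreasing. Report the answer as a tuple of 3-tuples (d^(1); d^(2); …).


Barcode: M ≅ I[1,1]^2, I[1,3], I[3,3]^2. HN layers by μ_θ (3 steps, strictly decreasing):
  μ^(1)=2; μ^(2)=2/3; μ^(3)=-3

((2, 0, 0); (1, 1, 1); (0, 0, 2))


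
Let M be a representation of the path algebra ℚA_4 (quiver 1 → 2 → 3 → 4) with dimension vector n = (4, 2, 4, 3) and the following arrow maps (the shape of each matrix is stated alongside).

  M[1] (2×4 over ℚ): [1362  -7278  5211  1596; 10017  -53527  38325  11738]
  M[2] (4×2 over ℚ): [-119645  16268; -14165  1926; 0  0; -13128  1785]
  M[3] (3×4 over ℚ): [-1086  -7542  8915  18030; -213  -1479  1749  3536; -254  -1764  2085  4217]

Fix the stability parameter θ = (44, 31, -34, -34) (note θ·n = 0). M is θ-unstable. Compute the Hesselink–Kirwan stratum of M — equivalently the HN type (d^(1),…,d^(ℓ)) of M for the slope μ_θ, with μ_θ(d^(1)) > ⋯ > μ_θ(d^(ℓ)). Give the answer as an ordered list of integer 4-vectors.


Via rank(M_{q-1}∘⋯∘M_p): M ≅ I[1,1]^2, I[1,3], I[1,4], I[3,4]^2.
μ_θ-semistable layers: μ^(1)=44; μ^(2)=41/3; μ^(3)=7/4; μ^(4)=-34

((2, 0, 0, 0); (1, 1, 1, 0); (1, 1, 1, 1); (0, 0, 2, 2))


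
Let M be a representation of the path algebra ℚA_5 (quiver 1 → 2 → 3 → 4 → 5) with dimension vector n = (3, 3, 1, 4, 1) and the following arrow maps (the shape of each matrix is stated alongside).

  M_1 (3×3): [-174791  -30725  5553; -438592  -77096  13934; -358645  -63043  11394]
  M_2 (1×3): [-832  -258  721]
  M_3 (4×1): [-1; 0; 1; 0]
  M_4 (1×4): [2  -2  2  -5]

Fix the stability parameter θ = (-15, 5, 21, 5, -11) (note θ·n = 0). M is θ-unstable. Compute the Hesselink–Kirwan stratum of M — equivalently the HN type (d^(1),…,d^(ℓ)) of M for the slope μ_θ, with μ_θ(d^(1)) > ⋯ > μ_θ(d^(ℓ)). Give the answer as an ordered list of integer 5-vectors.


Interval decomposition of M: I[1,1], I[1,2], I[1,4], I[2,2], I[4,4]^2, I[4,5].
HN type (ℓ=4): μ^(1)=13; μ^(2)=5; μ^(3)=-3; μ^(4)=-15

((0, 0, 1, 1, 0); (0, 3, 0, 2, 0); (0, 0, 0, 1, 1); (3, 0, 0, 0, 0))


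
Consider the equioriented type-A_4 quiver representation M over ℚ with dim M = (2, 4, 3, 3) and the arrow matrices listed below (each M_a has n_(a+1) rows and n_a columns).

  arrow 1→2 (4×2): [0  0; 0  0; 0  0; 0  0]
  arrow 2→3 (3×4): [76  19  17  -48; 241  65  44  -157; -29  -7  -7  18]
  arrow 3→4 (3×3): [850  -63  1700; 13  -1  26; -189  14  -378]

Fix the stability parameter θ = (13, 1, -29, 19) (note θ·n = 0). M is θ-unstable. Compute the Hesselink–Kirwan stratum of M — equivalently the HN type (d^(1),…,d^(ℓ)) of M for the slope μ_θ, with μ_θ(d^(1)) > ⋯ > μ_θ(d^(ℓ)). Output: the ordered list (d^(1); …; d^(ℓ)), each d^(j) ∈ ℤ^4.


Interval decomposition of M: I[1,1]^2, I[2,2], I[2,3], I[2,4]^2, I[4,4].
HN type (ℓ=4): μ^(1)=19; μ^(2)=13; μ^(3)=1; μ^(4)=-14

((0, 0, 0, 3); (2, 0, 0, 0); (0, 1, 0, 0); (0, 3, 3, 0))


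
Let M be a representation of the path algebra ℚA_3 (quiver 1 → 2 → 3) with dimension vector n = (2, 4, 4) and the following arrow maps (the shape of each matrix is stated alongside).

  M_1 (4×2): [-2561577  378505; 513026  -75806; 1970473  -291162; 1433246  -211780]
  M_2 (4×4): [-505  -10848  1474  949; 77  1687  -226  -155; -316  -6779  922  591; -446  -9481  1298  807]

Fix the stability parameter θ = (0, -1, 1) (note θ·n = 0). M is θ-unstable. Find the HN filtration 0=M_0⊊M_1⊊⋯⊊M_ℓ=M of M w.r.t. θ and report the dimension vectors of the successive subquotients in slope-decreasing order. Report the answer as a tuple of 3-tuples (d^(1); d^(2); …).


Via rank(M_{q-1}∘⋯∘M_p): M ≅ I[1,2], I[1,3], I[2,3]^2, I[3,3].
μ_θ-semistable layers: μ^(1)=1; μ^(2)=-1/2; μ^(3)=-1

((0, 0, 4); (2, 2, 0); (0, 2, 0))


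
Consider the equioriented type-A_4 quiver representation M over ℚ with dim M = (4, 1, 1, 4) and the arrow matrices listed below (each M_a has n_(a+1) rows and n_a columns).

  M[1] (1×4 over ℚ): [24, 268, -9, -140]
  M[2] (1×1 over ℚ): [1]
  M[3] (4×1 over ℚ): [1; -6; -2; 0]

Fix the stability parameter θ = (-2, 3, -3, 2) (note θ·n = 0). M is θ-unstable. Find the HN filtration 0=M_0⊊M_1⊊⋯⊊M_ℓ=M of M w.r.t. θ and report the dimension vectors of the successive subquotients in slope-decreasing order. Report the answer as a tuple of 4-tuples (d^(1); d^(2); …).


Via rank(M_{q-1}∘⋯∘M_p): M ≅ I[1,1]^3, I[1,4], I[4,4]^3.
μ_θ-semistable layers: μ^(1)=2; μ^(2)=0; μ^(3)=-2

((0, 0, 0, 4); (0, 1, 1, 0); (4, 0, 0, 0))


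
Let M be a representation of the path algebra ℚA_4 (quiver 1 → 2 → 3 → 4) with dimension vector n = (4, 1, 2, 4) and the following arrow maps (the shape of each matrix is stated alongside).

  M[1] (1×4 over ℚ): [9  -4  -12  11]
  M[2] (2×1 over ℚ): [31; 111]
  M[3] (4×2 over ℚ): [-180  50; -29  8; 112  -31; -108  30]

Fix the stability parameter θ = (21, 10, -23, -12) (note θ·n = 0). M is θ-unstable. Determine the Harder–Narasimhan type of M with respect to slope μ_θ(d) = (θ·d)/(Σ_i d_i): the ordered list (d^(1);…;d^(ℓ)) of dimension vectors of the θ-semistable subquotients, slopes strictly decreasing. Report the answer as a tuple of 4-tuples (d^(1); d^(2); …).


Via rank(M_{q-1}∘⋯∘M_p): M ≅ I[1,1]^3, I[1,4], I[3,4], I[4,4]^2.
μ_θ-semistable layers: μ^(1)=21; μ^(2)=-1; μ^(3)=-12; μ^(4)=-23

((3, 0, 0, 0); (1, 1, 1, 1); (0, 0, 0, 3); (0, 0, 1, 0))


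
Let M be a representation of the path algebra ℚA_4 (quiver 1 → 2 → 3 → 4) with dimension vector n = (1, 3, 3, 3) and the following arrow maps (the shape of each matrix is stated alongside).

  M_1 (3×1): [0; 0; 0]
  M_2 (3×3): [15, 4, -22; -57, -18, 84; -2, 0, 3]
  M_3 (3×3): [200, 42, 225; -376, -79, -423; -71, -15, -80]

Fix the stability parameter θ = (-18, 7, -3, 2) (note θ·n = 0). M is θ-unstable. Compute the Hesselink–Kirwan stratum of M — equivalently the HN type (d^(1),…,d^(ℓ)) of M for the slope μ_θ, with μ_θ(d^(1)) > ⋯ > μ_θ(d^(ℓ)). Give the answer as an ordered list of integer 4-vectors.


Via rank(M_{q-1}∘⋯∘M_p): M ≅ I[1,1], I[2,4]^3.
μ_θ-semistable layers: μ^(1)=2; μ^(2)=-18

((0, 3, 3, 3); (1, 0, 0, 0))


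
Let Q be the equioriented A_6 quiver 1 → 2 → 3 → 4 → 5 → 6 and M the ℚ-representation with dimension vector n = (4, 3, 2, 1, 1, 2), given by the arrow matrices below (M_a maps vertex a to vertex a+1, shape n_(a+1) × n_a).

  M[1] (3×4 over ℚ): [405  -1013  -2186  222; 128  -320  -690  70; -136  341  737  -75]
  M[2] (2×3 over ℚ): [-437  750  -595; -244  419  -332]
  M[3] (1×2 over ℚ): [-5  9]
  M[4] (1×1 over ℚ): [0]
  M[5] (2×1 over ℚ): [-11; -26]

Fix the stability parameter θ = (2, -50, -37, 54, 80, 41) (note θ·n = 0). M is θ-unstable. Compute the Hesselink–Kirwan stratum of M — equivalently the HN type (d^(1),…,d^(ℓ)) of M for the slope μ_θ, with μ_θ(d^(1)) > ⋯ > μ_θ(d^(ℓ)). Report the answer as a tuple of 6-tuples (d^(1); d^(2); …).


Interval decomposition of M: I[1,1], I[1,2], I[1,3], I[1,4], I[5,6], I[6,6].
HN type (ℓ=6): μ^(1)=121/2; μ^(2)=54; μ^(3)=41; μ^(4)=2; μ^(5)=-24; μ^(6)=-85/3

((0, 0, 0, 0, 1, 1); (0, 0, 0, 1, 0, 0); (0, 0, 0, 0, 0, 1); (1, 0, 0, 0, 0, 0); (1, 1, 0, 0, 0, 0); (2, 2, 2, 0, 0, 0))


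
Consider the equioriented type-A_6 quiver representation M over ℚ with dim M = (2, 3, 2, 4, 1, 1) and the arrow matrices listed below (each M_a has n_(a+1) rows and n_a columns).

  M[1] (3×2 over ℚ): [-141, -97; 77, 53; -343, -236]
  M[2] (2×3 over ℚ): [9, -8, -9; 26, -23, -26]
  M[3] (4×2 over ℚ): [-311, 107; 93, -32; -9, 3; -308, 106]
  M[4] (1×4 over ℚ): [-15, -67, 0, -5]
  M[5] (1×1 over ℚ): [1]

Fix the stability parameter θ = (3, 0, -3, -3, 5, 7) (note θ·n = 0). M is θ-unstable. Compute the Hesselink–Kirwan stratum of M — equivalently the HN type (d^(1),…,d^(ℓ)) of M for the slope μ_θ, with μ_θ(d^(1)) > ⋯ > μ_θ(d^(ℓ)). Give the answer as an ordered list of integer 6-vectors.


Barcode: M ≅ I[1,4], I[1,6], I[2,2], I[4,4]^2. HN layers by μ_θ (5 steps, strictly decreasing):
  μ^(1)=7; μ^(2)=5; μ^(3)=0; μ^(4)=-3/4; μ^(5)=-3

((0, 0, 0, 0, 0, 1); (0, 0, 0, 0, 1, 0); (0, 1, 0, 0, 0, 0); (2, 2, 2, 2, 0, 0); (0, 0, 0, 2, 0, 0))


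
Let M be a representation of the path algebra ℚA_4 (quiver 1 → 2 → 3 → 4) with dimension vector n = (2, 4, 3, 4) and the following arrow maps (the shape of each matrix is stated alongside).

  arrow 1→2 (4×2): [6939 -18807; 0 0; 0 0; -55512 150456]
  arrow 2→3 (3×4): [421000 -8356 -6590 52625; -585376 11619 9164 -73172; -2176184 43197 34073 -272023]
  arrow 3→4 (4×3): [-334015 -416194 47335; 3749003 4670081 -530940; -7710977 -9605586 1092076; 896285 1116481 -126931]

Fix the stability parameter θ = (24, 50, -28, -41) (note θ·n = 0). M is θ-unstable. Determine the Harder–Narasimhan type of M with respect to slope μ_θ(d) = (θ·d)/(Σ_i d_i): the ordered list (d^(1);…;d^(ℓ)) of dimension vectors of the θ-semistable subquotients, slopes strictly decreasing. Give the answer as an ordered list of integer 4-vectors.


Barcode: M ≅ I[1,1], I[1,2], I[2,4]^3, I[4,4]. HN layers by μ_θ (4 steps, strictly decreasing):
  μ^(1)=50; μ^(2)=24; μ^(3)=-19/3; μ^(4)=-41

((0, 1, 0, 0); (2, 0, 0, 0); (0, 3, 3, 3); (0, 0, 0, 1))


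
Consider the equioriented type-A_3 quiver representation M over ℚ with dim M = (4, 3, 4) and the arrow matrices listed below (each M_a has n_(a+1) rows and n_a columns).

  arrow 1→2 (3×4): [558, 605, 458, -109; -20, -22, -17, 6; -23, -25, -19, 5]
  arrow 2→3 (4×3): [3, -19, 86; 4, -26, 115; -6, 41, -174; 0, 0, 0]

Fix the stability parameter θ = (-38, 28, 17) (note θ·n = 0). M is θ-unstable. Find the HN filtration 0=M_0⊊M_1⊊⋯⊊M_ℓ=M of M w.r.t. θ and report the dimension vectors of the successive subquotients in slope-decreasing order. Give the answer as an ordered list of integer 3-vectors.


Barcode: M ≅ I[1,1], I[1,3]^3, I[3,3]. HN layers by μ_θ (3 steps, strictly decreasing):
  μ^(1)=45/2; μ^(2)=17; μ^(3)=-38

((0, 3, 3); (0, 0, 1); (4, 0, 0))


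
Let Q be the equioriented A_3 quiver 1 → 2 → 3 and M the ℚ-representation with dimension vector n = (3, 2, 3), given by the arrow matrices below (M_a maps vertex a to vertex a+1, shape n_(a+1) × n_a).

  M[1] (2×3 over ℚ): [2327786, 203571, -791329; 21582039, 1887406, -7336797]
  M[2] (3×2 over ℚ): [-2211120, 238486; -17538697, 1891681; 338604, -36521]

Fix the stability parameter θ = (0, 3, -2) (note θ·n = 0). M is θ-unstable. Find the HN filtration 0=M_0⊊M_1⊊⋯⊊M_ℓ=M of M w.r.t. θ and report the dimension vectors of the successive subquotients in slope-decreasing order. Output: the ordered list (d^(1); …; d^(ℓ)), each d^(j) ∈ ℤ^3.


Interval decomposition of M: I[1,1], I[1,3]^2, I[3,3].
HN type (ℓ=3): μ^(1)=1/2; μ^(2)=0; μ^(3)=-2

((0, 2, 2); (3, 0, 0); (0, 0, 1))


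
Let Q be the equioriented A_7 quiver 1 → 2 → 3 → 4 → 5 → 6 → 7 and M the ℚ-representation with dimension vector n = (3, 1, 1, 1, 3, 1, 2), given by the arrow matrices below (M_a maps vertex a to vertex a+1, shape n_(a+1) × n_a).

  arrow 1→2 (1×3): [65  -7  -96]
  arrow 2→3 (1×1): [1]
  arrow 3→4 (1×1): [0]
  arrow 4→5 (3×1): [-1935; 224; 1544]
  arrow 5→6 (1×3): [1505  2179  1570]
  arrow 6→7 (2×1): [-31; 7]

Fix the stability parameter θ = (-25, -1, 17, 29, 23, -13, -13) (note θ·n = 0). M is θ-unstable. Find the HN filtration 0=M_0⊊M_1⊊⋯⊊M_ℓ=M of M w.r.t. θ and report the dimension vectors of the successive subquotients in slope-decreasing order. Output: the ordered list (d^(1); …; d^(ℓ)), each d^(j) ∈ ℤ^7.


Interval decomposition of M: I[1,1]^2, I[1,3], I[4,7], I[5,5]^2, I[7,7].
HN type (ℓ=6): μ^(1)=23; μ^(2)=17; μ^(3)=13/2; μ^(4)=-1; μ^(5)=-13; μ^(6)=-25

((0, 0, 0, 0, 2, 0, 0); (0, 0, 1, 0, 0, 0, 0); (0, 0, 0, 1, 1, 1, 1); (0, 1, 0, 0, 0, 0, 0); (0, 0, 0, 0, 0, 0, 1); (3, 0, 0, 0, 0, 0, 0))


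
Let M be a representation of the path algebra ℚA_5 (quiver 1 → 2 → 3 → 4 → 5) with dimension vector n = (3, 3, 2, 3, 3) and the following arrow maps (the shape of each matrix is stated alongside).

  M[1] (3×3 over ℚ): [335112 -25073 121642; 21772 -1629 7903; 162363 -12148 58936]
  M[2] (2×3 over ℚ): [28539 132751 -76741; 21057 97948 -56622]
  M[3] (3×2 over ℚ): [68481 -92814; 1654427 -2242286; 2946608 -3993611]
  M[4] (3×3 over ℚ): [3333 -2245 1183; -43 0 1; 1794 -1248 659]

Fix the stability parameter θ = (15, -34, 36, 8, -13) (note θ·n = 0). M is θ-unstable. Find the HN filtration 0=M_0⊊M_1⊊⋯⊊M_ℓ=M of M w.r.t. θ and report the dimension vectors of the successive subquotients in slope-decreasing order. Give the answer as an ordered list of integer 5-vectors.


Barcode: M ≅ I[1,2], I[1,5]^2, I[4,5]. HN layers by μ_θ (3 steps, strictly decreasing):
  μ^(1)=31/3; μ^(2)=-5/2; μ^(3)=-19/2

((0, 0, 2, 2, 2); (0, 0, 0, 1, 1); (3, 3, 0, 0, 0))


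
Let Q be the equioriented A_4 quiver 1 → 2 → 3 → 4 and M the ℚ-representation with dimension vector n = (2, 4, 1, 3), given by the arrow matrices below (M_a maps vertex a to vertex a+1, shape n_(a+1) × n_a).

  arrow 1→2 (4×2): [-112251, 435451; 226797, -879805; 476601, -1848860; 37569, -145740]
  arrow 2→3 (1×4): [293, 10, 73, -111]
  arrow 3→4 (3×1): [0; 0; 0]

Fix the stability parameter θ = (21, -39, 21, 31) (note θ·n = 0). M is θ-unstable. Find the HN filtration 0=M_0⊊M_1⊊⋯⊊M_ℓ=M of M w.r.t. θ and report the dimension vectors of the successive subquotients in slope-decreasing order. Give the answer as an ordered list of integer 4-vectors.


Via rank(M_{q-1}∘⋯∘M_p): M ≅ I[1,2], I[1,3], I[2,2]^2, I[4,4]^3.
μ_θ-semistable layers: μ^(1)=31; μ^(2)=21; μ^(3)=-9; μ^(4)=-39

((0, 0, 0, 3); (0, 0, 1, 0); (2, 2, 0, 0); (0, 2, 0, 0))


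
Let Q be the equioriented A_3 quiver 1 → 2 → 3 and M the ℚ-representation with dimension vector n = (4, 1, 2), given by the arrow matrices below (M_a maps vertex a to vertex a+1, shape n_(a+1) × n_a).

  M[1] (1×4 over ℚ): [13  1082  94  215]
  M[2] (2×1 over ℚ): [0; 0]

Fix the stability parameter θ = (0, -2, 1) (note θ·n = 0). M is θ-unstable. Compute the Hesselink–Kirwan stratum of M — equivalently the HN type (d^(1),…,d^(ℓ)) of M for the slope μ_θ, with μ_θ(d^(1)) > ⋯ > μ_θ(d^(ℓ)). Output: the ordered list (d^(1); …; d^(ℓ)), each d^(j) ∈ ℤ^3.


Interval decomposition of M: I[1,1]^3, I[1,2], I[3,3]^2.
HN type (ℓ=3): μ^(1)=1; μ^(2)=0; μ^(3)=-1

((0, 0, 2); (3, 0, 0); (1, 1, 0))


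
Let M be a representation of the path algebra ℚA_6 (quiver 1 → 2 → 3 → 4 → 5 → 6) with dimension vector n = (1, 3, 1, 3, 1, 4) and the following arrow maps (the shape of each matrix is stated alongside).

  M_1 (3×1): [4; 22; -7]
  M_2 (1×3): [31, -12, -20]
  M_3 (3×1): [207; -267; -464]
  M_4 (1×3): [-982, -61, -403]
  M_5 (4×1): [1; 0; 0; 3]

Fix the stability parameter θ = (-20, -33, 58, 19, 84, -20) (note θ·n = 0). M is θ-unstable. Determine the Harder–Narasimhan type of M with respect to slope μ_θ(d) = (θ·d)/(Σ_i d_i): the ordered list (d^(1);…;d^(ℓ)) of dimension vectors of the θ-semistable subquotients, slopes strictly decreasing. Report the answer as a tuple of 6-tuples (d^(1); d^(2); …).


Via rank(M_{q-1}∘⋯∘M_p): M ≅ I[1,2], I[2,2], I[2,6], I[4,4]^2, I[6,6]^3.
μ_θ-semistable layers: μ^(1)=141/4; μ^(2)=19; μ^(3)=-20; μ^(4)=-53/2; μ^(5)=-33

((0, 0, 1, 1, 1, 1); (0, 0, 0, 2, 0, 0); (0, 0, 0, 0, 0, 3); (1, 1, 0, 0, 0, 0); (0, 2, 0, 0, 0, 0))


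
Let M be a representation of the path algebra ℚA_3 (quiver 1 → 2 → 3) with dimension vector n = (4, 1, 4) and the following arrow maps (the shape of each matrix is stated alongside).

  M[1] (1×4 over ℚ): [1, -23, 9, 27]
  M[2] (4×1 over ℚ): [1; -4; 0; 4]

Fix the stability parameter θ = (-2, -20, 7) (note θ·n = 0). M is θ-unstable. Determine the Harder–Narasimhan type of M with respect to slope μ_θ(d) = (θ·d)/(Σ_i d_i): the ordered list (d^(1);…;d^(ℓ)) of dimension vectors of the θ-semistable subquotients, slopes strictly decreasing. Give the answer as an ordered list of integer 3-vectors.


Barcode: M ≅ I[1,1]^3, I[1,3], I[3,3]^3. HN layers by μ_θ (3 steps, strictly decreasing):
  μ^(1)=7; μ^(2)=-2; μ^(3)=-11

((0, 0, 4); (3, 0, 0); (1, 1, 0))


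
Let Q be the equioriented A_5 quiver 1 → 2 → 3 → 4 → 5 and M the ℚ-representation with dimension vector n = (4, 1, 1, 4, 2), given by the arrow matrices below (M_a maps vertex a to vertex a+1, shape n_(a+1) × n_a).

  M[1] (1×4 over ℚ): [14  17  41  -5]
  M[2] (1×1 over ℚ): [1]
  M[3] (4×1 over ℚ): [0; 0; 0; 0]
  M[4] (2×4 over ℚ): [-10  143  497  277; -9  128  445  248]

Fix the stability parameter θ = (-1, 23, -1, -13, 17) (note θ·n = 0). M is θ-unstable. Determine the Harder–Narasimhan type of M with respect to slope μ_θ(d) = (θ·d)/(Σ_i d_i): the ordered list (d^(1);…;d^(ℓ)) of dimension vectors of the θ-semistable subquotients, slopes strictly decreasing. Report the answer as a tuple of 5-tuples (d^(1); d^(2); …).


Via rank(M_{q-1}∘⋯∘M_p): M ≅ I[1,1]^3, I[1,3], I[4,4]^2, I[4,5]^2.
μ_θ-semistable layers: μ^(1)=17; μ^(2)=11; μ^(3)=-1; μ^(4)=-13

((0, 0, 0, 0, 2); (0, 1, 1, 0, 0); (4, 0, 0, 0, 0); (0, 0, 0, 4, 0))


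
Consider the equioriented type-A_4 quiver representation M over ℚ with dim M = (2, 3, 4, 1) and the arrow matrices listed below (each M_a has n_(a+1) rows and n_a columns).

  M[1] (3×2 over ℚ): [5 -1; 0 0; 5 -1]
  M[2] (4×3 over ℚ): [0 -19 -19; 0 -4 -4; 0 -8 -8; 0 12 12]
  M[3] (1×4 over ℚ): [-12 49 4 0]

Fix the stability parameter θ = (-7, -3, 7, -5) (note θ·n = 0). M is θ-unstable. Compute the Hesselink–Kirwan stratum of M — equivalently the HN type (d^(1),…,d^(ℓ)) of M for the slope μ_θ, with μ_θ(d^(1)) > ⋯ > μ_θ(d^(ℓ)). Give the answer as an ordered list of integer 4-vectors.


Barcode: M ≅ I[1,1], I[1,3], I[2,2]^2, I[3,3]^2, I[3,4]. HN layers by μ_θ (4 steps, strictly decreasing):
  μ^(1)=7; μ^(2)=1; μ^(3)=-3; μ^(4)=-7

((0, 0, 3, 0); (0, 0, 1, 1); (0, 3, 0, 0); (2, 0, 0, 0))


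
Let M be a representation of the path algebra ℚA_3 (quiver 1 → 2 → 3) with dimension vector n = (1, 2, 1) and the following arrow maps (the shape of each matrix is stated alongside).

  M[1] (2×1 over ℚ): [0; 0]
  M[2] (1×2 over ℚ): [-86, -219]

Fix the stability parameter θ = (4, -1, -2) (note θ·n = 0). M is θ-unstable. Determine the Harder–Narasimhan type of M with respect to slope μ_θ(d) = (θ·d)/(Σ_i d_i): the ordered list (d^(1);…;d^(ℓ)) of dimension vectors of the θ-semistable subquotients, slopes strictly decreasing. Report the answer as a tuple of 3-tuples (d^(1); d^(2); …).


Barcode: M ≅ I[1,1], I[2,2], I[2,3]. HN layers by μ_θ (3 steps, strictly decreasing):
  μ^(1)=4; μ^(2)=-1; μ^(3)=-3/2

((1, 0, 0); (0, 1, 0); (0, 1, 1))


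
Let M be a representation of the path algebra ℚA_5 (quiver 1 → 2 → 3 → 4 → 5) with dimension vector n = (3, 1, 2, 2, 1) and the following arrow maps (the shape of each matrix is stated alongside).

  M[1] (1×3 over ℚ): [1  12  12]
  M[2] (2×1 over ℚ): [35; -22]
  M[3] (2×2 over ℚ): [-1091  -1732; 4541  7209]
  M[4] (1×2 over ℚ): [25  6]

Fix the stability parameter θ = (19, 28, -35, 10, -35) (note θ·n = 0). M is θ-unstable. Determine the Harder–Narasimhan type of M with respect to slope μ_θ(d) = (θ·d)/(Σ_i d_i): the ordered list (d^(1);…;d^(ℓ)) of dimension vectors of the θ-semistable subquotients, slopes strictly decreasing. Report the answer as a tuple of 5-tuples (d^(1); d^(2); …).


Interval decomposition of M: I[1,1]^2, I[1,5], I[3,4].
HN type (ℓ=4): μ^(1)=19; μ^(2)=10; μ^(3)=-13/5; μ^(4)=-35

((2, 0, 0, 0, 0); (0, 0, 0, 1, 0); (1, 1, 1, 1, 1); (0, 0, 1, 0, 0))


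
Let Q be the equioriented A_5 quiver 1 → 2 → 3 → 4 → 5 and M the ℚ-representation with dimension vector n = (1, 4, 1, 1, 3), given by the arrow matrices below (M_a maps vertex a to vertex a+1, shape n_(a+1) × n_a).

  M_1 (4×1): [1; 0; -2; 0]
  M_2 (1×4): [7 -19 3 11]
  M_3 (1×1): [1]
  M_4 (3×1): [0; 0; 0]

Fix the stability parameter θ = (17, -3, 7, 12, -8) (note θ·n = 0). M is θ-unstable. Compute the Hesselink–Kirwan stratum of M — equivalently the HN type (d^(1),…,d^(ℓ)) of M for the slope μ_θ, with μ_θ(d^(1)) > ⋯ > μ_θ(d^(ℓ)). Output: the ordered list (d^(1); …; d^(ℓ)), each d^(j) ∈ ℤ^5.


Interval decomposition of M: I[1,4], I[2,2]^3, I[5,5]^3.
HN type (ℓ=4): μ^(1)=12; μ^(2)=7; μ^(3)=-3; μ^(4)=-8

((0, 0, 0, 1, 0); (1, 1, 1, 0, 0); (0, 3, 0, 0, 0); (0, 0, 0, 0, 3))


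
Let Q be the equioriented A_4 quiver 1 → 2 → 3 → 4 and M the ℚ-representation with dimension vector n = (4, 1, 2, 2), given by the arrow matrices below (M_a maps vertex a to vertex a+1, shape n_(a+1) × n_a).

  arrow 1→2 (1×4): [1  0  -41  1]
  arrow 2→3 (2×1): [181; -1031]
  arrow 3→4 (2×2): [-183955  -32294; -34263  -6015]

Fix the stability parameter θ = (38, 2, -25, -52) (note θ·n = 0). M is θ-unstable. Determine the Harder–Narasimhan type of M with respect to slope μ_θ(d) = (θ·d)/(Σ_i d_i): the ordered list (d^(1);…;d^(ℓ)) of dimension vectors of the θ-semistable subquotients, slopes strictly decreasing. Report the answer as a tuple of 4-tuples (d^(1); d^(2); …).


Barcode: M ≅ I[1,1]^3, I[1,4], I[3,4]. HN layers by μ_θ (3 steps, strictly decreasing):
  μ^(1)=38; μ^(2)=-37/4; μ^(3)=-77/2

((3, 0, 0, 0); (1, 1, 1, 1); (0, 0, 1, 1))


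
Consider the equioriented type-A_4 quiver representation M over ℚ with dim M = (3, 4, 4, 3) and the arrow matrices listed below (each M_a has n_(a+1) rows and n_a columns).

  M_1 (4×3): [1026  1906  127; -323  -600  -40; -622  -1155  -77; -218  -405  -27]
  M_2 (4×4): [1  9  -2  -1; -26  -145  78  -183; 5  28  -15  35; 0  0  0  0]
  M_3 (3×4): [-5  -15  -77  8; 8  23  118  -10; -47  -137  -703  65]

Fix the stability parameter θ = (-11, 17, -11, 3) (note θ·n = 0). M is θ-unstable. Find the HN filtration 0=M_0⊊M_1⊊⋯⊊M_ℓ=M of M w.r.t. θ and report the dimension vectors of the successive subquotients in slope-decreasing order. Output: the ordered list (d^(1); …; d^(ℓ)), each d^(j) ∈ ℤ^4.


Via rank(M_{q-1}∘⋯∘M_p): M ≅ I[1,3], I[1,4]^2, I[2,2], I[3,4].
μ_θ-semistable layers: μ^(1)=17; μ^(2)=3; μ^(3)=-11

((0, 1, 0, 0); (0, 3, 3, 3); (3, 0, 1, 0))


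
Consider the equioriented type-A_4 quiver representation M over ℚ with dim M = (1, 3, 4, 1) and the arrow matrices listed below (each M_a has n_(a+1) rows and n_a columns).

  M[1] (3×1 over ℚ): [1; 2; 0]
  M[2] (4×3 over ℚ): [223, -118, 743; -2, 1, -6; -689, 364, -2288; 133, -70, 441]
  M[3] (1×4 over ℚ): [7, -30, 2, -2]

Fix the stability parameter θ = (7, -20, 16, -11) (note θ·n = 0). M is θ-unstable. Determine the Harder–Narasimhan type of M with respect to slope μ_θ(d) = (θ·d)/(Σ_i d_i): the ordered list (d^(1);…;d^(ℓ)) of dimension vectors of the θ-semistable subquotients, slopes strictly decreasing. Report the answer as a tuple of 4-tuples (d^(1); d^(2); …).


Via rank(M_{q-1}∘⋯∘M_p): M ≅ I[1,4], I[2,3]^2, I[3,3].
μ_θ-semistable layers: μ^(1)=16; μ^(2)=5/2; μ^(3)=-13/2; μ^(4)=-20

((0, 0, 3, 0); (0, 0, 1, 1); (1, 1, 0, 0); (0, 2, 0, 0))


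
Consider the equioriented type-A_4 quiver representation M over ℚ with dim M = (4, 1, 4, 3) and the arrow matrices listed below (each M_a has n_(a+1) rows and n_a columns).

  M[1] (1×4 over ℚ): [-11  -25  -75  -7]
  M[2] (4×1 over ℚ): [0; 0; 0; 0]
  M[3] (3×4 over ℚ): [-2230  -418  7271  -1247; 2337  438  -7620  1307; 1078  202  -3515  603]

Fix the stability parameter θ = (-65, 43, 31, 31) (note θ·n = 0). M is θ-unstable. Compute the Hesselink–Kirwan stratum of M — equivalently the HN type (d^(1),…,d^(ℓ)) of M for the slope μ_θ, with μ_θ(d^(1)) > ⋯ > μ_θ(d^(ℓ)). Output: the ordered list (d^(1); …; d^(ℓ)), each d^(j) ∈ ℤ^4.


Barcode: M ≅ I[1,1]^3, I[1,2], I[3,3]^2, I[3,4]^2, I[4,4]. HN layers by μ_θ (3 steps, strictly decreasing):
  μ^(1)=43; μ^(2)=31; μ^(3)=-65

((0, 1, 0, 0); (0, 0, 4, 3); (4, 0, 0, 0))


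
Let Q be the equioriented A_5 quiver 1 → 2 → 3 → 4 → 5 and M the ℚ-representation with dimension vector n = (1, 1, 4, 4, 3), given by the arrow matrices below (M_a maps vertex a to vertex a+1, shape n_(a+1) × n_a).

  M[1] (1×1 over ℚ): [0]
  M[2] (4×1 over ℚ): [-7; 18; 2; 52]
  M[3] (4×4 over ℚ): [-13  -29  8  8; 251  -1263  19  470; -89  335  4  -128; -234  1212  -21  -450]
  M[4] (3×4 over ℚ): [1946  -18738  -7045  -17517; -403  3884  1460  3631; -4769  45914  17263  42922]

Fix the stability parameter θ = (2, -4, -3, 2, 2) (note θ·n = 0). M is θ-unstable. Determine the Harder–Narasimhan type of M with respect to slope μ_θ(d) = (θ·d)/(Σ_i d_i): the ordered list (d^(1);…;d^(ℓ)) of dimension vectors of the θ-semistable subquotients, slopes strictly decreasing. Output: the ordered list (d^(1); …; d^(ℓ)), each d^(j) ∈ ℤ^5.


Via rank(M_{q-1}∘⋯∘M_p): M ≅ I[1,1], I[2,5], I[3,3]^2, I[3,4], I[4,4], I[4,5], I[5,5].
μ_θ-semistable layers: μ^(1)=2; μ^(2)=-3; μ^(3)=-4

((1, 0, 0, 4, 3); (0, 0, 4, 0, 0); (0, 1, 0, 0, 0))


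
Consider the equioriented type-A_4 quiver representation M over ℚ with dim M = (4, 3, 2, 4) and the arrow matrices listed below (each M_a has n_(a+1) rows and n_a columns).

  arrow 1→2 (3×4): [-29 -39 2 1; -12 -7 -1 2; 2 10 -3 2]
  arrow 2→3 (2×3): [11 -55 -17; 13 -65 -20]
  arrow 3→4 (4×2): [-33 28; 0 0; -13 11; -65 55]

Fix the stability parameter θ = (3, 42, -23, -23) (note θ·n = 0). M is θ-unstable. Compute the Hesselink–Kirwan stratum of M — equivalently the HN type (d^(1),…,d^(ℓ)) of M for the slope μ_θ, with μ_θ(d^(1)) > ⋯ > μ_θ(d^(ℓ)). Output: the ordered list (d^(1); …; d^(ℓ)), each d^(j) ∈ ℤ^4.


Barcode: M ≅ I[1,1], I[1,2], I[1,4]^2, I[4,4]^2. HN layers by μ_θ (4 steps, strictly decreasing):
  μ^(1)=42; μ^(2)=3; μ^(3)=-1/4; μ^(4)=-23

((0, 1, 0, 0); (2, 0, 0, 0); (2, 2, 2, 2); (0, 0, 0, 2))


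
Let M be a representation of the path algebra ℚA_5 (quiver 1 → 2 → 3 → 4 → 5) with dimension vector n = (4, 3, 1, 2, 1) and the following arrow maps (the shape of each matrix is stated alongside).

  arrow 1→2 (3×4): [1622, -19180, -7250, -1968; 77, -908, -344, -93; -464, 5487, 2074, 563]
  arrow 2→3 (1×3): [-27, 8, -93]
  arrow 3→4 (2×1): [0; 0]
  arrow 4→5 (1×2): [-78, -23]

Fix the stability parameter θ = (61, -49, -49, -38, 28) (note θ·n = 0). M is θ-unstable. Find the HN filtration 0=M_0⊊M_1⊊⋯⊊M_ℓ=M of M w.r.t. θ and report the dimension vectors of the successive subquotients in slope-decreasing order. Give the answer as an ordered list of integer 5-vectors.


Interval decomposition of M: I[1,1], I[1,2]^2, I[1,3], I[4,4], I[4,5].
HN type (ℓ=5): μ^(1)=61; μ^(2)=28; μ^(3)=6; μ^(4)=-37/3; μ^(5)=-38

((1, 0, 0, 0, 0); (0, 0, 0, 0, 1); (2, 2, 0, 0, 0); (1, 1, 1, 0, 0); (0, 0, 0, 2, 0))
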